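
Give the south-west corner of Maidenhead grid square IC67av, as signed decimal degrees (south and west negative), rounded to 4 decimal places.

Field I=8, C=2: +8·20° lon, +2·10° lat → SW at lon -20°, lat -70°.
Square 6, 7: +6·2° lon, +7·1° lat → SW at lon -8°, lat -63°.
Subsquare a=0, v=21: +0·0.0833333° lon, +21·0.0416667° lat → SW at lon -8°, lat -62.125°.
latitude -62.1250, longitude -8.0000.

-62.1250, -8.0000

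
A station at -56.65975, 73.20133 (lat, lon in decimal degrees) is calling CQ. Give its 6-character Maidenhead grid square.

MD63oi

Add 180° to longitude and 90° to latitude: 253.2013, 33.3402.
Field: 253.2013/20 → 12 → M, 33.3402/10 → 3 → D; chars MD.
Square: 13.2013/2 → 6, 3.3402/1 → 3; chars 63.
Subsquare: 1.2013/0.0833333 → 14 → o, 0.3402/0.0416667 → 8 → i; chars oi.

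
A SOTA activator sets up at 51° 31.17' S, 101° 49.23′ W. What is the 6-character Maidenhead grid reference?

DD98cl

Add 180° to longitude and 90° to latitude: 78.1795, 38.4805.
Field: 78.1795/20 → 3 → D, 38.4805/10 → 3 → D; chars DD.
Square: 18.1795/2 → 9, 8.4805/1 → 8; chars 98.
Subsquare: 0.1795/0.0833333 → 2 → c, 0.4805/0.0416667 → 11 → l; chars cl.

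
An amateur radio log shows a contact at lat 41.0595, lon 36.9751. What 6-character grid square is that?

KN81lb

Add 180° to longitude and 90° to latitude: 216.9751, 131.0595.
Field (20°×10°, letters A–R): lon ⌊216.9751/20⌋ = 10 → K; lat ⌊131.0595/10⌋ = 13 → N.
Square (2°×1°, digits 0–9): lon ⌊16.9751/2⌋ = 8; lat ⌊1.0595/1⌋ = 1.
Subsquare (5′×2.5′, letters a–x): lon ⌊0.9751/0.0833333⌋ = 11 → l; lat ⌊0.0595/0.0416667⌋ = 1 → b.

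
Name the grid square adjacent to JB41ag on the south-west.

JB31xf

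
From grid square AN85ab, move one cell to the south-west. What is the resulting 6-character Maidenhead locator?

AN75xa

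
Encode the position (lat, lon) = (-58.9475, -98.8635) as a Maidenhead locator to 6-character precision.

Shift to the Maidenhead origin (180°W, 90°S): lon 81.1365, lat 31.0525.
Field: lon ⌊81.1365/20⌋ = 4 → E; lat ⌊31.0525/10⌋ = 3 → D.
Square: lon ⌊1.1365/2⌋ = 0; lat ⌊1.0525/1⌋ = 1.
Subsquare: lon ⌊1.1365/0.0833333⌋ = 13 → n; lat ⌊0.0525/0.0416667⌋ = 1 → b.

ED01nb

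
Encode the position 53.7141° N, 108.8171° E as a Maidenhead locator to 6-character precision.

Add 180° to longitude and 90° to latitude: 288.8171, 143.7141.
Field (20°×10°, letters A–R): lon ⌊288.8171/20⌋ = 14 → O; lat ⌊143.7141/10⌋ = 14 → O.
Square (2°×1°, digits 0–9): lon ⌊8.8171/2⌋ = 4; lat ⌊3.7141/1⌋ = 3.
Subsquare (5′×2.5′, letters a–x): lon ⌊0.8171/0.0833333⌋ = 9 → j; lat ⌊0.7141/0.0416667⌋ = 17 → r.

OO43jr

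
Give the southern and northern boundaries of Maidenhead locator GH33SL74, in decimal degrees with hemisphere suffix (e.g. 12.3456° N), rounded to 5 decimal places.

16.52500° S, 16.52083° S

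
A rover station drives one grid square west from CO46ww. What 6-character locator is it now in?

Longitude subsquare w = 22; −1 → 21 = v.
The latitude characters are unchanged.

CO46vw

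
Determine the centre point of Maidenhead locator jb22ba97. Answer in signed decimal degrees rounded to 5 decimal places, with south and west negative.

-77.96875, 4.16250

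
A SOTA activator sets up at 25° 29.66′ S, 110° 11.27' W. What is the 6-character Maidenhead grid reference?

Add 180° to longitude and 90° to latitude: 69.8122, 64.5057.
Field: lon ⌊69.8122/20⌋ = 3 → D; lat ⌊64.5057/10⌋ = 6 → G.
Square: lon ⌊9.8122/2⌋ = 4; lat ⌊4.5057/1⌋ = 4.
Subsquare: lon ⌊1.8122/0.0833333⌋ = 21 → v; lat ⌊0.5057/0.0416667⌋ = 12 → m.

DG44vm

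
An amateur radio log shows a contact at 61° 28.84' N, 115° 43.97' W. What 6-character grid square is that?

DP21dl

Offset from 180°W / 90°S: lon 64.2672°, lat 151.4807°.
Field (20°×10°, letters A–R): 64.2672/20 → 3 → D, 151.4807/10 → 15 → P; chars DP.
Square (2°×1°, digits 0–9): 4.2672/2 → 2, 1.4807/1 → 1; chars 21.
Subsquare (5′×2.5′, letters a–x): 0.2672/0.0833333 → 3 → d, 0.4807/0.0416667 → 11 → l; chars dl.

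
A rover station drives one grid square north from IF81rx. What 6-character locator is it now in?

IF82ra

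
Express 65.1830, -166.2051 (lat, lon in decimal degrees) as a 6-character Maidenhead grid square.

Shift to the Maidenhead origin (180°W, 90°S): lon 13.7949, lat 155.1830.
Field: 13.7949/20 → 0 → A, 155.1830/10 → 15 → P; chars AP.
Square: 13.7949/2 → 6, 5.1830/1 → 5; chars 65.
Subsquare: 1.7949/0.0833333 → 21 → v, 0.1830/0.0416667 → 4 → e; chars ve.

AP65ve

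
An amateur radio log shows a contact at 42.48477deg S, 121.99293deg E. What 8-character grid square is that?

PE07xm93

Offset from 180°W / 90°S: lon 301.99293°, lat 47.51523°.
Field: 301.99293/20 → 15 → P, 47.51523/10 → 4 → E; chars PE.
Square: 1.99293/2 → 0, 7.51523/1 → 7; chars 07.
Subsquare: 1.99293/0.0833333 → 23 → x, 0.51523/0.0416667 → 12 → m; chars xm.
Extended square: 0.07626/0.00833333 → 9, 0.01523/0.00416667 → 3; chars 93.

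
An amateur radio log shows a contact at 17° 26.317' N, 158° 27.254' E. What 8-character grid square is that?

QK97fk45

Offset from 180°W / 90°S: lon 338.45423°, lat 107.43862°.
Field: 338.45423/20 → 16 → Q, 107.43862/10 → 10 → K; chars QK.
Square: 18.45423/2 → 9, 7.43862/1 → 7; chars 97.
Subsquare: 0.45423/0.0833333 → 5 → f, 0.43862/0.0416667 → 10 → k; chars fk.
Extended square: 0.03757/0.00833333 → 4, 0.02195/0.00416667 → 5; chars 45.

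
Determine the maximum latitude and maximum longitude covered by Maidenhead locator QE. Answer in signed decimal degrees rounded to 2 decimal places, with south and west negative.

-40.00, 160.00

Field Q=16, E=4: +16·20° lon, +4·10° lat → SW at lon 140°, lat -50°.
Cell spans 20° lon × 10° lat. NE corner is SW corner plus one full cell.
latitude -40.00, longitude 160.00.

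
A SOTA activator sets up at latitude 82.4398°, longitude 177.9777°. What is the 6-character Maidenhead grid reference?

RR82xk

Offset from 180°W / 90°S: lon 357.9777°, lat 172.4398°.
Field: lon ⌊357.9777/20⌋ = 17 → R; lat ⌊172.4398/10⌋ = 17 → R.
Square: lon ⌊17.9777/2⌋ = 8; lat ⌊2.4398/1⌋ = 2.
Subsquare: lon ⌊1.9777/0.0833333⌋ = 23 → x; lat ⌊0.4398/0.0416667⌋ = 10 → k.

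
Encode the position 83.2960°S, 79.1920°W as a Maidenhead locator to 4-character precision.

FA06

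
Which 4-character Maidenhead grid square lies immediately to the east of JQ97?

KQ07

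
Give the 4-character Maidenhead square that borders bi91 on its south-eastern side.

CI00

Longitude square 9; +1 → 10, wraps to 0, carry into field.
Longitude field B = 1; +1 → 2 = C.
Latitude square 1; −1 → 0.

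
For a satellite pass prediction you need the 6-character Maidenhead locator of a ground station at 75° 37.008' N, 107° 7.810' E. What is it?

Offset from 180°W / 90°S: lon 287.1302°, lat 165.6168°.
Field: lon ⌊287.1302/20⌋ = 14 → O; lat ⌊165.6168/10⌋ = 16 → Q.
Square: lon ⌊7.1302/2⌋ = 3; lat ⌊5.6168/1⌋ = 5.
Subsquare: lon ⌊1.1302/0.0833333⌋ = 13 → n; lat ⌊0.6168/0.0416667⌋ = 14 → o.

OQ35no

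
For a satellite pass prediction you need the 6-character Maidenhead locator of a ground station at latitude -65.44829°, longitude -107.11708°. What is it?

DC64kn

Add 180° to longitude and 90° to latitude: 72.8829, 24.5517.
Field: 72.8829/20 → 3 → D, 24.5517/10 → 2 → C; chars DC.
Square: 12.8829/2 → 6, 4.5517/1 → 4; chars 64.
Subsquare: 0.8829/0.0833333 → 10 → k, 0.5517/0.0416667 → 13 → n; chars kn.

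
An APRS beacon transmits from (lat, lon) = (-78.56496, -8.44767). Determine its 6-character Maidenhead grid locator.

IB51sk

Offset from 180°W / 90°S: lon 171.5523°, lat 11.4350°.
Field: lon ⌊171.5523/20⌋ = 8 → I; lat ⌊11.4350/10⌋ = 1 → B.
Square: lon ⌊11.5523/2⌋ = 5; lat ⌊1.4350/1⌋ = 1.
Subsquare: lon ⌊1.5523/0.0833333⌋ = 18 → s; lat ⌊0.4350/0.0416667⌋ = 10 → k.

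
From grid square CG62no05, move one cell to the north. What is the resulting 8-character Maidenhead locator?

CG62no06

Latitude extended square 5; +1 → 6.
The longitude characters are unchanged.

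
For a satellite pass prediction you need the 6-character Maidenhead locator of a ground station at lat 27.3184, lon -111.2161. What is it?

Shift to the Maidenhead origin (180°W, 90°S): lon 68.7839, lat 117.3184.
Field (20°×10°, letters A–R): lon ⌊68.7839/20⌋ = 3 → D; lat ⌊117.3184/10⌋ = 11 → L.
Square (2°×1°, digits 0–9): lon ⌊8.7839/2⌋ = 4; lat ⌊7.3184/1⌋ = 7.
Subsquare (5′×2.5′, letters a–x): lon ⌊0.7839/0.0833333⌋ = 9 → j; lat ⌊0.3184/0.0416667⌋ = 7 → h.

DL47jh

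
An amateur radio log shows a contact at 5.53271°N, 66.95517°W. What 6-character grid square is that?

FJ65mm

Offset from 180°W / 90°S: lon 113.0448°, lat 95.5327°.
Field: 113.0448/20 → 5 → F, 95.5327/10 → 9 → J; chars FJ.
Square: 13.0448/2 → 6, 5.5327/1 → 5; chars 65.
Subsquare: 1.0448/0.0833333 → 12 → m, 0.5327/0.0416667 → 12 → m; chars mm.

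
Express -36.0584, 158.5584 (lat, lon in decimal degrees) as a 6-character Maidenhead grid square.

QF93gw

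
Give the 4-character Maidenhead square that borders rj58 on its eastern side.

RJ68

Longitude square 5; +1 → 6.
The latitude characters are unchanged.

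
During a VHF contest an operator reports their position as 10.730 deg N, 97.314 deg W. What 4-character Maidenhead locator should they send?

Add 180° to longitude and 90° to latitude: 82.69, 100.73.
Field: 82.69/20 → 4 → E, 100.73/10 → 10 → K; chars EK.
Square: 2.69/2 → 1, 0.73/1 → 0; chars 10.

EK10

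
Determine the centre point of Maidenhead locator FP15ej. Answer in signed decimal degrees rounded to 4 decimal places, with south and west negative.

Field F=5, P=15: +5·20° lon, +15·10° lat → SW at lon -80°, lat 60°.
Square 1, 5: +1·2° lon, +5·1° lat → SW at lon -78°, lat 65°.
Subsquare e=4, j=9: +4·0.0833333° lon, +9·0.0416667° lat → SW at lon -77.6667°, lat 65.375°.
Cell spans 0.0833333° lon × 0.0416667° lat. Centre is SW corner plus half of each.
latitude 65.3958, longitude -77.6250.

65.3958, -77.6250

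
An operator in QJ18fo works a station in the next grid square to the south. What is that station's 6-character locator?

QJ18fn

Latitude subsquare o = 14; −1 → 13 = n.
The longitude characters are unchanged.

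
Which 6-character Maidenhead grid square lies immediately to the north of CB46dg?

CB46dh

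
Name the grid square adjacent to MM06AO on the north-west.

LM96xp

Longitude subsquare a = 0; −1 → -1, wraps to 23 = x, carry into square.
Longitude square 0; −1 → -1, wraps to 9, carry into field.
Longitude field M = 12; −1 → 11 = L.
Latitude subsquare o = 14; +1 → 15 = p.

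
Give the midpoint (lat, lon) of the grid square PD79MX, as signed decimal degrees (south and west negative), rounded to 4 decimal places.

-50.0208, 135.0417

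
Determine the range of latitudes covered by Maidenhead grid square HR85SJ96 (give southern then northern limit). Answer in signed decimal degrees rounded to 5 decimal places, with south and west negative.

85.40000, 85.40417

Field H=7, R=17: +7·20° lon, +17·10° lat → SW at lon -40°, lat 80°.
Square 8, 5: +8·2° lon, +5·1° lat → SW at lon -24°, lat 85°.
Subsquare s=18, j=9: +18·0.0833333° lon, +9·0.0416667° lat → SW at lon -22.5°, lat 85.375°.
Extended square 9, 6: +9·0.00833333° lon, +6·0.00416667° lat → SW at lon -22.425°, lat 85.4°.
Cell spans 0.00833333° lon × 0.00416667° lat.
south 85.40000, north 85.40417.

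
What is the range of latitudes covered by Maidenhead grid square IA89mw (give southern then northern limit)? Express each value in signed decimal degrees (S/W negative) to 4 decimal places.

Field I=8, A=0: +8·20° lon, +0·10° lat → SW at lon -20°, lat -90°.
Square 8, 9: +8·2° lon, +9·1° lat → SW at lon -4°, lat -81°.
Subsquare m=12, w=22: +12·0.0833333° lon, +22·0.0416667° lat → SW at lon -3°, lat -80.0833°.
Cell spans 0.0833333° lon × 0.0416667° lat.
south -80.0833, north -80.0417.

-80.0833, -80.0417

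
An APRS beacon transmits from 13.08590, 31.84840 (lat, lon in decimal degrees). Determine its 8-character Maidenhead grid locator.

KK53wc10

Add 180° to longitude and 90° to latitude: 211.84840, 103.08590.
Field: 211.84840/20 → 10 → K, 103.08590/10 → 10 → K; chars KK.
Square: 11.84840/2 → 5, 3.08590/1 → 3; chars 53.
Subsquare: 1.84840/0.0833333 → 22 → w, 0.08590/0.0416667 → 2 → c; chars wc.
Extended square: 0.01507/0.00833333 → 1, 0.00257/0.00416667 → 0; chars 10.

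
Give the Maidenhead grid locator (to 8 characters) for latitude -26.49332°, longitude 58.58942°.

LG93hm01

Offset from 180°W / 90°S: lon 238.58942°, lat 63.50668°.
Field: lon ⌊238.58942/20⌋ = 11 → L; lat ⌊63.50668/10⌋ = 6 → G.
Square: lon ⌊18.58942/2⌋ = 9; lat ⌊3.50668/1⌋ = 3.
Subsquare: lon ⌊0.58942/0.0833333⌋ = 7 → h; lat ⌊0.50668/0.0416667⌋ = 12 → m.
Extended square: lon ⌊0.00609/0.00833333⌋ = 0; lat ⌊0.00668/0.00416667⌋ = 1.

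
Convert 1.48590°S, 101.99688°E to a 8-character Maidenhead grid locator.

OI08xm93

Add 180° to longitude and 90° to latitude: 281.99688, 88.51410.
Field (20°×10°, letters A–R): 281.99688/20 → 14 → O, 88.51410/10 → 8 → I; chars OI.
Square (2°×1°, digits 0–9): 1.99688/2 → 0, 8.51410/1 → 8; chars 08.
Subsquare (5′×2.5′, letters a–x): 1.99688/0.0833333 → 23 → x, 0.51410/0.0416667 → 12 → m; chars xm.
Extended square (30″×15″, digits 0–9): 0.08021/0.00833333 → 9, 0.01410/0.00416667 → 3; chars 93.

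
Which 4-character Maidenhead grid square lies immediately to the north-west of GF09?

Longitude square 0; −1 → -1, wraps to 9, carry into field.
Longitude field G = 6; −1 → 5 = F.
Latitude square 9; +1 → 10, wraps to 0, carry into field.
Latitude field F = 5; +1 → 6 = G.

FG90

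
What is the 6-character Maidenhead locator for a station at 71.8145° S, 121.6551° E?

Offset from 180°W / 90°S: lon 301.6551°, lat 18.1855°.
Field: lon ⌊301.6551/20⌋ = 15 → P; lat ⌊18.1855/10⌋ = 1 → B.
Square: lon ⌊1.6551/2⌋ = 0; lat ⌊8.1855/1⌋ = 8.
Subsquare: lon ⌊1.6551/0.0833333⌋ = 19 → t; lat ⌊0.1855/0.0416667⌋ = 4 → e.

PB08te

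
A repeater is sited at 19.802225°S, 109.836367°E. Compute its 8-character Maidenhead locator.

OH40we07

Shift to the Maidenhead origin (180°W, 90°S): lon 289.83637, lat 70.19778.
Field: 289.83637/20 → 14 → O, 70.19778/10 → 7 → H; chars OH.
Square: 9.83637/2 → 4, 0.19778/1 → 0; chars 40.
Subsquare: 1.83637/0.0833333 → 22 → w, 0.19778/0.0416667 → 4 → e; chars we.
Extended square: 0.00303/0.00833333 → 0, 0.03111/0.00416667 → 7; chars 07.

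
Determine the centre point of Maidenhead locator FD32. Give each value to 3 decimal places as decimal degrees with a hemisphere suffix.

Field F=5, D=3: +5·20° lon, +3·10° lat → SW at lon -80°, lat -60°.
Square 3, 2: +3·2° lon, +2·1° lat → SW at lon -74°, lat -58°.
Cell spans 2° lon × 1° lat. Centre is SW corner plus half of each.
latitude 57.500° S, longitude 73.000° W.

57.500° S, 73.000° W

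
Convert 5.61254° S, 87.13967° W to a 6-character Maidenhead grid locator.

Add 180° to longitude and 90° to latitude: 92.8603, 84.3875.
Field: lon ⌊92.8603/20⌋ = 4 → E; lat ⌊84.3875/10⌋ = 8 → I.
Square: lon ⌊12.8603/2⌋ = 6; lat ⌊4.3875/1⌋ = 4.
Subsquare: lon ⌊0.8603/0.0833333⌋ = 10 → k; lat ⌊0.3875/0.0416667⌋ = 9 → j.

EI64kj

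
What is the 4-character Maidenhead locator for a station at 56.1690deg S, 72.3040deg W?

FD33

Add 180° to longitude and 90° to latitude: 107.70, 33.83.
Field (20°×10°, letters A–R): lon ⌊107.70/20⌋ = 5 → F; lat ⌊33.83/10⌋ = 3 → D.
Square (2°×1°, digits 0–9): lon ⌊7.70/2⌋ = 3; lat ⌊3.83/1⌋ = 3.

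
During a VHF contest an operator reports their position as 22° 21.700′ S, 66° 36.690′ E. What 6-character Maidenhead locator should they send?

MG37hp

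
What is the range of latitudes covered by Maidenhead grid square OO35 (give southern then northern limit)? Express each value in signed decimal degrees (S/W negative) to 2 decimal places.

55.00, 56.00

Field O=14, O=14: +14·20° lon, +14·10° lat → SW at lon 100°, lat 50°.
Square 3, 5: +3·2° lon, +5·1° lat → SW at lon 106°, lat 55°.
Cell spans 2° lon × 1° lat.
south 55.00, north 56.00.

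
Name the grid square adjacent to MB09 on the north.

Latitude square 9; +1 → 10, wraps to 0, carry into field.
Latitude field B = 1; +1 → 2 = C.
The longitude characters are unchanged.

MC00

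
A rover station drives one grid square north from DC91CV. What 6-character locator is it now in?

Latitude subsquare v = 21; +1 → 22 = w.
The longitude characters are unchanged.

DC91cw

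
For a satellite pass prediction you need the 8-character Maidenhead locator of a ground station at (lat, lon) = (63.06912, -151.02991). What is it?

Add 180° to longitude and 90° to latitude: 28.97009, 153.06912.
Field: lon ⌊28.97009/20⌋ = 1 → B; lat ⌊153.06912/10⌋ = 15 → P.
Square: lon ⌊8.97009/2⌋ = 4; lat ⌊3.06912/1⌋ = 3.
Subsquare: lon ⌊0.97009/0.0833333⌋ = 11 → l; lat ⌊0.06912/0.0416667⌋ = 1 → b.
Extended square: lon ⌊0.05342/0.00833333⌋ = 6; lat ⌊0.02745/0.00416667⌋ = 6.

BP43lb66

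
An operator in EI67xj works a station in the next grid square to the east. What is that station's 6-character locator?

Longitude subsquare x = 23; +1 → 24, wraps to 0 = a, carry into square.
Longitude square 6; +1 → 7.
The latitude characters are unchanged.

EI77aj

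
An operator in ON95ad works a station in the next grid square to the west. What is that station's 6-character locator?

Longitude subsquare a = 0; −1 → -1, wraps to 23 = x, carry into square.
Longitude square 9; −1 → 8.
The latitude characters are unchanged.

ON85xd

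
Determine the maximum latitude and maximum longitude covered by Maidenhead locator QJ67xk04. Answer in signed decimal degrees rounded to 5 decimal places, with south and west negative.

Field Q=16, J=9: +16·20° lon, +9·10° lat → SW at lon 140°, lat 0°.
Square 6, 7: +6·2° lon, +7·1° lat → SW at lon 152°, lat 7°.
Subsquare x=23, k=10: +23·0.0833333° lon, +10·0.0416667° lat → SW at lon 153.917°, lat 7.41667°.
Extended square 0, 4: +0·0.00833333° lon, +4·0.00416667° lat → SW at lon 153.917°, lat 7.43333°.
Cell spans 0.00833333° lon × 0.00416667° lat. NE corner is SW corner plus one full cell.
latitude 7.43750, longitude 153.92500.

7.43750, 153.92500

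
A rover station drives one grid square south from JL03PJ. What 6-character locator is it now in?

JL03pi

Latitude subsquare j = 9; −1 → 8 = i.
The longitude characters are unchanged.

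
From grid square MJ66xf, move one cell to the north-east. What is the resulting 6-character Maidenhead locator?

Longitude subsquare x = 23; +1 → 24, wraps to 0 = a, carry into square.
Longitude square 6; +1 → 7.
Latitude subsquare f = 5; +1 → 6 = g.

MJ76ag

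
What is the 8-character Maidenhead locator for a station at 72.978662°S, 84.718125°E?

NB27ia65

Shift to the Maidenhead origin (180°W, 90°S): lon 264.71812, lat 17.02134.
Field (20°×10°, letters A–R): lon ⌊264.71812/20⌋ = 13 → N; lat ⌊17.02134/10⌋ = 1 → B.
Square (2°×1°, digits 0–9): lon ⌊4.71812/2⌋ = 2; lat ⌊7.02134/1⌋ = 7.
Subsquare (5′×2.5′, letters a–x): lon ⌊0.71812/0.0833333⌋ = 8 → i; lat ⌊0.02134/0.0416667⌋ = 0 → a.
Extended square (30″×15″, digits 0–9): lon ⌊0.05146/0.00833333⌋ = 6; lat ⌊0.02134/0.00416667⌋ = 5.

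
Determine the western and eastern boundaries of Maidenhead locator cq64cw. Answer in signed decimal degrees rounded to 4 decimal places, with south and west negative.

Field C=2, Q=16: +2·20° lon, +16·10° lat → SW at lon -140°, lat 70°.
Square 6, 4: +6·2° lon, +4·1° lat → SW at lon -128°, lat 74°.
Subsquare c=2, w=22: +2·0.0833333° lon, +22·0.0416667° lat → SW at lon -127.833°, lat 74.9167°.
Cell spans 0.0833333° lon × 0.0416667° lat.
west -127.8333, east -127.7500.

-127.8333, -127.7500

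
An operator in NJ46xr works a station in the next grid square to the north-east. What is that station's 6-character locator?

Longitude subsquare x = 23; +1 → 24, wraps to 0 = a, carry into square.
Longitude square 4; +1 → 5.
Latitude subsquare r = 17; +1 → 18 = s.

NJ56as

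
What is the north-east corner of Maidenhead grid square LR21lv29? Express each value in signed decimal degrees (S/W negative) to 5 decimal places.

Field L=11, R=17: +11·20° lon, +17·10° lat → SW at lon 40°, lat 80°.
Square 2, 1: +2·2° lon, +1·1° lat → SW at lon 44°, lat 81°.
Subsquare l=11, v=21: +11·0.0833333° lon, +21·0.0416667° lat → SW at lon 44.9167°, lat 81.875°.
Extended square 2, 9: +2·0.00833333° lon, +9·0.00416667° lat → SW at lon 44.9333°, lat 81.9125°.
Cell spans 0.00833333° lon × 0.00416667° lat. NE corner is SW corner plus one full cell.
latitude 81.91667, longitude 44.94167.

81.91667, 44.94167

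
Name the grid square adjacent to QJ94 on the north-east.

RJ05

Longitude square 9; +1 → 10, wraps to 0, carry into field.
Longitude field Q = 16; +1 → 17 = R.
Latitude square 4; +1 → 5.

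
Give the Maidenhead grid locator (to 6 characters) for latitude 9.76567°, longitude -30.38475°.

Offset from 180°W / 90°S: lon 149.6153°, lat 99.7657°.
Field: lon ⌊149.6153/20⌋ = 7 → H; lat ⌊99.7657/10⌋ = 9 → J.
Square: lon ⌊9.6153/2⌋ = 4; lat ⌊9.7657/1⌋ = 9.
Subsquare: lon ⌊1.6153/0.0833333⌋ = 19 → t; lat ⌊0.7657/0.0416667⌋ = 18 → s.

HJ49ts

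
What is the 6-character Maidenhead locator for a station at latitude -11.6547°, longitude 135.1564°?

PH78ni

Shift to the Maidenhead origin (180°W, 90°S): lon 315.1564, lat 78.3453.
Field (20°×10°, letters A–R): lon ⌊315.1564/20⌋ = 15 → P; lat ⌊78.3453/10⌋ = 7 → H.
Square (2°×1°, digits 0–9): lon ⌊15.1564/2⌋ = 7; lat ⌊8.3453/1⌋ = 8.
Subsquare (5′×2.5′, letters a–x): lon ⌊1.1564/0.0833333⌋ = 13 → n; lat ⌊0.3453/0.0416667⌋ = 8 → i.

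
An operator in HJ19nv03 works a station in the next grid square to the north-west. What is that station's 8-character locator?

HJ19mv94

Longitude extended square 0; −1 → -1, wraps to 9, carry into subsquare.
Longitude subsquare n = 13; −1 → 12 = m.
Latitude extended square 3; +1 → 4.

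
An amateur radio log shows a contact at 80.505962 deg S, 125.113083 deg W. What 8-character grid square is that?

Offset from 180°W / 90°S: lon 54.88692°, lat 9.49404°.
Field (20°×10°, letters A–R): lon ⌊54.88692/20⌋ = 2 → C; lat ⌊9.49404/10⌋ = 0 → A.
Square (2°×1°, digits 0–9): lon ⌊14.88692/2⌋ = 7; lat ⌊9.49404/1⌋ = 9.
Subsquare (5′×2.5′, letters a–x): lon ⌊0.88692/0.0833333⌋ = 10 → k; lat ⌊0.49404/0.0416667⌋ = 11 → l.
Extended square (30″×15″, digits 0–9): lon ⌊0.05358/0.00833333⌋ = 6; lat ⌊0.03570/0.00416667⌋ = 8.

CA79kl68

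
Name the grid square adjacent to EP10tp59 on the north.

EP10tq50

Latitude extended square 9; +1 → 10, wraps to 0, carry into subsquare.
Latitude subsquare p = 15; +1 → 16 = q.
The longitude characters are unchanged.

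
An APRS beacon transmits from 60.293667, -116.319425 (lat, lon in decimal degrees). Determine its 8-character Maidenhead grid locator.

Shift to the Maidenhead origin (180°W, 90°S): lon 63.68058, lat 150.29367.
Field: 63.68058/20 → 3 → D, 150.29367/10 → 15 → P; chars DP.
Square: 3.68058/2 → 1, 0.29367/1 → 0; chars 10.
Subsquare: 1.68058/0.0833333 → 20 → u, 0.29367/0.0416667 → 7 → h; chars uh.
Extended square: 0.01391/0.00833333 → 1, 0.00200/0.00416667 → 0; chars 10.

DP10uh10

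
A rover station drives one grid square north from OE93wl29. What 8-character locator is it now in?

OE93wm20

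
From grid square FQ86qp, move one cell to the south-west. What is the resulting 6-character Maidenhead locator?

FQ86po

Longitude subsquare q = 16; −1 → 15 = p.
Latitude subsquare p = 15; −1 → 14 = o.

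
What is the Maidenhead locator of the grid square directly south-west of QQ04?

PQ93

Longitude square 0; −1 → -1, wraps to 9, carry into field.
Longitude field Q = 16; −1 → 15 = P.
Latitude square 4; −1 → 3.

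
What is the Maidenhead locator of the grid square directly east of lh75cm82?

Longitude extended square 8; +1 → 9.
The latitude characters are unchanged.

LH75cm92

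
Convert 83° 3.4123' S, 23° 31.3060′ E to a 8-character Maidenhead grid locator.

Shift to the Maidenhead origin (180°W, 90°S): lon 203.52177, lat 6.94313.
Field: lon ⌊203.52177/20⌋ = 10 → K; lat ⌊6.94313/10⌋ = 0 → A.
Square: lon ⌊3.52177/2⌋ = 1; lat ⌊6.94313/1⌋ = 6.
Subsquare: lon ⌊1.52177/0.0833333⌋ = 18 → s; lat ⌊0.94313/0.0416667⌋ = 22 → w.
Extended square: lon ⌊0.02177/0.00833333⌋ = 2; lat ⌊0.02646/0.00416667⌋ = 6.

KA16sw26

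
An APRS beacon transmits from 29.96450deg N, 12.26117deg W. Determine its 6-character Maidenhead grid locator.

IL39ux

Add 180° to longitude and 90° to latitude: 167.7388, 119.9645.
Field (20°×10°, letters A–R): 167.7388/20 → 8 → I, 119.9645/10 → 11 → L; chars IL.
Square (2°×1°, digits 0–9): 7.7388/2 → 3, 9.9645/1 → 9; chars 39.
Subsquare (5′×2.5′, letters a–x): 1.7388/0.0833333 → 20 → u, 0.9645/0.0416667 → 23 → x; chars ux.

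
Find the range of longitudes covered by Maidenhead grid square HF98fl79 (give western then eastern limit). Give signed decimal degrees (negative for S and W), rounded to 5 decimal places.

-21.52500, -21.51667

Field H=7, F=5: +7·20° lon, +5·10° lat → SW at lon -40°, lat -40°.
Square 9, 8: +9·2° lon, +8·1° lat → SW at lon -22°, lat -32°.
Subsquare f=5, l=11: +5·0.0833333° lon, +11·0.0416667° lat → SW at lon -21.5833°, lat -31.5417°.
Extended square 7, 9: +7·0.00833333° lon, +9·0.00416667° lat → SW at lon -21.525°, lat -31.5042°.
Cell spans 0.00833333° lon × 0.00416667° lat.
west -21.52500, east -21.51667.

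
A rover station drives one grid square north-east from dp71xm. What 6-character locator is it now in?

DP81an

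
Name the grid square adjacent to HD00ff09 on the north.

HD00fg00

Latitude extended square 9; +1 → 10, wraps to 0, carry into subsquare.
Latitude subsquare f = 5; +1 → 6 = g.
The longitude characters are unchanged.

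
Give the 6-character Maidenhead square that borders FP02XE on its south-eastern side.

Longitude subsquare x = 23; +1 → 24, wraps to 0 = a, carry into square.
Longitude square 0; +1 → 1.
Latitude subsquare e = 4; −1 → 3 = d.

FP12ad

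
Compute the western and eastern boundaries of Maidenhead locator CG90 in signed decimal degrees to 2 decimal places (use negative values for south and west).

-122.00, -120.00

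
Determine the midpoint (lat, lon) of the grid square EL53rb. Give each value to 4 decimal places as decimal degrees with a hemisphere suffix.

Field E=4, L=11: +4·20° lon, +11·10° lat → SW at lon -100°, lat 20°.
Square 5, 3: +5·2° lon, +3·1° lat → SW at lon -90°, lat 23°.
Subsquare r=17, b=1: +17·0.0833333° lon, +1·0.0416667° lat → SW at lon -88.5833°, lat 23.0417°.
Cell spans 0.0833333° lon × 0.0416667° lat. Centre is SW corner plus half of each.
latitude 23.0625° N, longitude 88.5417° W.

23.0625° N, 88.5417° W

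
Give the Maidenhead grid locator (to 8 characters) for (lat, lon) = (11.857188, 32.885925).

KK61ku65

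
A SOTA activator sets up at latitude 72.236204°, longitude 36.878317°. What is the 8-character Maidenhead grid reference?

Shift to the Maidenhead origin (180°W, 90°S): lon 216.87832, lat 162.23620.
Field: 216.87832/20 → 10 → K, 162.23620/10 → 16 → Q; chars KQ.
Square: 16.87832/2 → 8, 2.23620/1 → 2; chars 82.
Subsquare: 0.87832/0.0833333 → 10 → k, 0.23620/0.0416667 → 5 → f; chars kf.
Extended square: 0.04498/0.00833333 → 5, 0.02787/0.00416667 → 6; chars 56.

KQ82kf56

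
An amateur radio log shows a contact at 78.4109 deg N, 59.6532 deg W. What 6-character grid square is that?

GQ08ej

Offset from 180°W / 90°S: lon 120.3468°, lat 168.4109°.
Field: 120.3468/20 → 6 → G, 168.4109/10 → 16 → Q; chars GQ.
Square: 0.3468/2 → 0, 8.4109/1 → 8; chars 08.
Subsquare: 0.3468/0.0833333 → 4 → e, 0.4109/0.0416667 → 9 → j; chars ej.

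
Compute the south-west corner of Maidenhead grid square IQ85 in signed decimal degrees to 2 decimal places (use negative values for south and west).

75.00, -4.00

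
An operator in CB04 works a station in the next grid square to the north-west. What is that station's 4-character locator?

Longitude square 0; −1 → -1, wraps to 9, carry into field.
Longitude field C = 2; −1 → 1 = B.
Latitude square 4; +1 → 5.

BB95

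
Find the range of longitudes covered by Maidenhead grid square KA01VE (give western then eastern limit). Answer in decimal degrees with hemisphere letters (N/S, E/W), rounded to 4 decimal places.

Field K=10, A=0: +10·20° lon, +0·10° lat → SW at lon 20°, lat -90°.
Square 0, 1: +0·2° lon, +1·1° lat → SW at lon 20°, lat -89°.
Subsquare v=21, e=4: +21·0.0833333° lon, +4·0.0416667° lat → SW at lon 21.75°, lat -88.8333°.
Cell spans 0.0833333° lon × 0.0416667° lat.
west 21.7500° E, east 21.8333° E.

21.7500° E, 21.8333° E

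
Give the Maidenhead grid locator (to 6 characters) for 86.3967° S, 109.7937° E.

OA43vo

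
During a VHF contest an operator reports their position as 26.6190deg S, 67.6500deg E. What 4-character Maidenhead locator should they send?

MG33

Offset from 180°W / 90°S: lon 247.65°, lat 63.38°.
Field (20°×10°, letters A–R): lon ⌊247.65/20⌋ = 12 → M; lat ⌊63.38/10⌋ = 6 → G.
Square (2°×1°, digits 0–9): lon ⌊7.65/2⌋ = 3; lat ⌊3.38/1⌋ = 3.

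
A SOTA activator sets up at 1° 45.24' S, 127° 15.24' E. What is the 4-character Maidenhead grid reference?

PI38

Add 180° to longitude and 90° to latitude: 307.25, 88.25.
Field: lon ⌊307.25/20⌋ = 15 → P; lat ⌊88.25/10⌋ = 8 → I.
Square: lon ⌊7.25/2⌋ = 3; lat ⌊8.25/1⌋ = 8.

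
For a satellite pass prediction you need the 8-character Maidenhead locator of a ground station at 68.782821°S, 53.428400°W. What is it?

GC31gf82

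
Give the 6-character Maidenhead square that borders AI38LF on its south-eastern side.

AI38me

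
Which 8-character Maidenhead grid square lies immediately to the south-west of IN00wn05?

Longitude extended square 0; −1 → -1, wraps to 9, carry into subsquare.
Longitude subsquare w = 22; −1 → 21 = v.
Latitude extended square 5; −1 → 4.

IN00vn94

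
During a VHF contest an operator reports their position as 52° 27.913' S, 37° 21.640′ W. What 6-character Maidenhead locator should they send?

Offset from 180°W / 90°S: lon 142.6393°, lat 37.5348°.
Field: lon ⌊142.6393/20⌋ = 7 → H; lat ⌊37.5348/10⌋ = 3 → D.
Square: lon ⌊2.6393/2⌋ = 1; lat ⌊7.5348/1⌋ = 7.
Subsquare: lon ⌊0.6393/0.0833333⌋ = 7 → h; lat ⌊0.5348/0.0416667⌋ = 12 → m.

HD17hm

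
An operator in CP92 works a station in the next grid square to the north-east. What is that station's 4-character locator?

Longitude square 9; +1 → 10, wraps to 0, carry into field.
Longitude field C = 2; +1 → 3 = D.
Latitude square 2; +1 → 3.

DP03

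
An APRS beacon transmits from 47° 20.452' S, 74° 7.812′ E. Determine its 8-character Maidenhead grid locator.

ME72bp58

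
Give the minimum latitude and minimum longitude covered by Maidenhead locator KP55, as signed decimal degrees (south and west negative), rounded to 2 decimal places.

Field K=10, P=15: +10·20° lon, +15·10° lat → SW at lon 20°, lat 60°.
Square 5, 5: +5·2° lon, +5·1° lat → SW at lon 30°, lat 65°.
latitude 65.00, longitude 30.00.

65.00, 30.00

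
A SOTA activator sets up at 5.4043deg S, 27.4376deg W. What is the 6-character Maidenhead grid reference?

Offset from 180°W / 90°S: lon 152.5624°, lat 84.5957°.
Field: 152.5624/20 → 7 → H, 84.5957/10 → 8 → I; chars HI.
Square: 12.5624/2 → 6, 4.5957/1 → 4; chars 64.
Subsquare: 0.5624/0.0833333 → 6 → g, 0.5957/0.0416667 → 14 → o; chars go.

HI64go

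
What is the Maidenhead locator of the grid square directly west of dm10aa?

DM00xa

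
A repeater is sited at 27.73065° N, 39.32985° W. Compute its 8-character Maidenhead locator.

HL07ir05

Offset from 180°W / 90°S: lon 140.67015°, lat 117.73065°.
Field: lon ⌊140.67015/20⌋ = 7 → H; lat ⌊117.73065/10⌋ = 11 → L.
Square: lon ⌊0.67015/2⌋ = 0; lat ⌊7.73065/1⌋ = 7.
Subsquare: lon ⌊0.67015/0.0833333⌋ = 8 → i; lat ⌊0.73065/0.0416667⌋ = 17 → r.
Extended square: lon ⌊0.00348/0.00833333⌋ = 0; lat ⌊0.02232/0.00416667⌋ = 5.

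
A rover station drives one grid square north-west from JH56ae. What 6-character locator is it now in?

Longitude subsquare a = 0; −1 → -1, wraps to 23 = x, carry into square.
Longitude square 5; −1 → 4.
Latitude subsquare e = 4; +1 → 5 = f.

JH46xf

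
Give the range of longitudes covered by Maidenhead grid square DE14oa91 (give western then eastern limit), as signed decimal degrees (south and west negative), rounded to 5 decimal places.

-116.75833, -116.75000

Field D=3, E=4: +3·20° lon, +4·10° lat → SW at lon -120°, lat -50°.
Square 1, 4: +1·2° lon, +4·1° lat → SW at lon -118°, lat -46°.
Subsquare o=14, a=0: +14·0.0833333° lon, +0·0.0416667° lat → SW at lon -116.833°, lat -46°.
Extended square 9, 1: +9·0.00833333° lon, +1·0.00416667° lat → SW at lon -116.758°, lat -45.9958°.
Cell spans 0.00833333° lon × 0.00416667° lat.
west -116.75833, east -116.75000.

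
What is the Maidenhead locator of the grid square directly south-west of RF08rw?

RF08qv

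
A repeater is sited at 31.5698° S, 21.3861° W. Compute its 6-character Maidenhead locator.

HF98hk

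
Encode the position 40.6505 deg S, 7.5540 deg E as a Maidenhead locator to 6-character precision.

Shift to the Maidenhead origin (180°W, 90°S): lon 187.5540, lat 49.3495.
Field (20°×10°, letters A–R): lon ⌊187.5540/20⌋ = 9 → J; lat ⌊49.3495/10⌋ = 4 → E.
Square (2°×1°, digits 0–9): lon ⌊7.5540/2⌋ = 3; lat ⌊9.3495/1⌋ = 9.
Subsquare (5′×2.5′, letters a–x): lon ⌊1.5540/0.0833333⌋ = 18 → s; lat ⌊0.3495/0.0416667⌋ = 8 → i.

JE39si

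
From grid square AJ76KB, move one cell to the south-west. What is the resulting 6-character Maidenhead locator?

Longitude subsquare k = 10; −1 → 9 = j.
Latitude subsquare b = 1; −1 → 0 = a.

AJ76ja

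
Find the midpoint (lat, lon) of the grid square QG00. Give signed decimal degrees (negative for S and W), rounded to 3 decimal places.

Field Q=16, G=6: +16·20° lon, +6·10° lat → SW at lon 140°, lat -30°.
Square 0, 0: +0·2° lon, +0·1° lat → SW at lon 140°, lat -30°.
Cell spans 2° lon × 1° lat. Centre is SW corner plus half of each.
latitude -29.500, longitude 141.000.

-29.500, 141.000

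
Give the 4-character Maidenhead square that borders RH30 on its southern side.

RG39

Latitude square 0; −1 → -1, wraps to 9, carry into field.
Latitude field H = 7; −1 → 6 = G.
The longitude characters are unchanged.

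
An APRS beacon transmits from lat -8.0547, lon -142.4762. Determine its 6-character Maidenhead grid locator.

BI81sw

Offset from 180°W / 90°S: lon 37.5238°, lat 81.9453°.
Field (20°×10°, letters A–R): lon ⌊37.5238/20⌋ = 1 → B; lat ⌊81.9453/10⌋ = 8 → I.
Square (2°×1°, digits 0–9): lon ⌊17.5238/2⌋ = 8; lat ⌊1.9453/1⌋ = 1.
Subsquare (5′×2.5′, letters a–x): lon ⌊1.5238/0.0833333⌋ = 18 → s; lat ⌊0.9453/0.0416667⌋ = 22 → w.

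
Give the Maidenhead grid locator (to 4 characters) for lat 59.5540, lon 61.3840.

MO09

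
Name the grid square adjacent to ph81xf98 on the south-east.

PH91af07

Longitude extended square 9; +1 → 10, wraps to 0, carry into subsquare.
Longitude subsquare x = 23; +1 → 24, wraps to 0 = a, carry into square.
Longitude square 8; +1 → 9.
Latitude extended square 8; −1 → 7.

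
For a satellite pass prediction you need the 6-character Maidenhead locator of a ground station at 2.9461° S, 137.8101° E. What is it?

Add 180° to longitude and 90° to latitude: 317.8101, 87.0539.
Field: lon ⌊317.8101/20⌋ = 15 → P; lat ⌊87.0539/10⌋ = 8 → I.
Square: lon ⌊17.8101/2⌋ = 8; lat ⌊7.0539/1⌋ = 7.
Subsquare: lon ⌊1.8101/0.0833333⌋ = 21 → v; lat ⌊0.0539/0.0416667⌋ = 1 → b.

PI87vb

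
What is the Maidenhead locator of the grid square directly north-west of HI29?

HJ10

Longitude square 2; −1 → 1.
Latitude square 9; +1 → 10, wraps to 0, carry into field.
Latitude field I = 8; +1 → 9 = J.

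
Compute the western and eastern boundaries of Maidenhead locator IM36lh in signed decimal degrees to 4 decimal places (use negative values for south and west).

-13.0833, -13.0000

Field I=8, M=12: +8·20° lon, +12·10° lat → SW at lon -20°, lat 30°.
Square 3, 6: +3·2° lon, +6·1° lat → SW at lon -14°, lat 36°.
Subsquare l=11, h=7: +11·0.0833333° lon, +7·0.0416667° lat → SW at lon -13.0833°, lat 36.2917°.
Cell spans 0.0833333° lon × 0.0416667° lat.
west -13.0833, east -13.0000.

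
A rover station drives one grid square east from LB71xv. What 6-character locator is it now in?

LB81av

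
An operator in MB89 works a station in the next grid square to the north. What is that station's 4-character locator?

MC80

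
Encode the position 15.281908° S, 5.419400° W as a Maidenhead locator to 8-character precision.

IH74gr92

Offset from 180°W / 90°S: lon 174.58060°, lat 74.71809°.
Field: 174.58060/20 → 8 → I, 74.71809/10 → 7 → H; chars IH.
Square: 14.58060/2 → 7, 4.71809/1 → 4; chars 74.
Subsquare: 0.58060/0.0833333 → 6 → g, 0.71809/0.0416667 → 17 → r; chars gr.
Extended square: 0.08060/0.00833333 → 9, 0.00976/0.00416667 → 2; chars 92.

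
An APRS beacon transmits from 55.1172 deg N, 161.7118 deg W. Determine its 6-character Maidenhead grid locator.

AO95dc

Offset from 180°W / 90°S: lon 18.2882°, lat 145.1172°.
Field: lon ⌊18.2882/20⌋ = 0 → A; lat ⌊145.1172/10⌋ = 14 → O.
Square: lon ⌊18.2882/2⌋ = 9; lat ⌊5.1172/1⌋ = 5.
Subsquare: lon ⌊0.2882/0.0833333⌋ = 3 → d; lat ⌊0.1172/0.0416667⌋ = 2 → c.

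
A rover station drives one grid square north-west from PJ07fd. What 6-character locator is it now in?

PJ07ee

Longitude subsquare f = 5; −1 → 4 = e.
Latitude subsquare d = 3; +1 → 4 = e.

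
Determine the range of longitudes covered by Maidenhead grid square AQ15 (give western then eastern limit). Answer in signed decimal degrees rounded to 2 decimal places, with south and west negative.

-178.00, -176.00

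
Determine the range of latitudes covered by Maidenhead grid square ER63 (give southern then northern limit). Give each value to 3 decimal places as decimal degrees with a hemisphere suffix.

Field E=4, R=17: +4·20° lon, +17·10° lat → SW at lon -100°, lat 80°.
Square 6, 3: +6·2° lon, +3·1° lat → SW at lon -88°, lat 83°.
Cell spans 2° lon × 1° lat.
south 83.000° N, north 84.000° N.

83.000° N, 84.000° N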